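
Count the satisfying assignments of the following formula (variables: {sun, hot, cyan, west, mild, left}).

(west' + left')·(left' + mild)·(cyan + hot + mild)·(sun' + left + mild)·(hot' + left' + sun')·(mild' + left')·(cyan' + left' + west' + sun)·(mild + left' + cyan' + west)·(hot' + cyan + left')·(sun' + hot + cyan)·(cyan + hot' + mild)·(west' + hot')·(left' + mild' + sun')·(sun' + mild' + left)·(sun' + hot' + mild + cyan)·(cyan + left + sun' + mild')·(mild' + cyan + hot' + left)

8

There are 2^6 = 64 truth assignments over (sun, hot, cyan, west, mild, left).
Split on cyan. With cyan = 1, the clauses containing cyan are satisfied and cyan' drops from the rest; 6 of the 2^5 = 32 assignments to the other variables satisfy what remains.
With cyan = 0, by the same count on the reduced clause set, 2 assignments work.
Total: 6 + 2 = 8.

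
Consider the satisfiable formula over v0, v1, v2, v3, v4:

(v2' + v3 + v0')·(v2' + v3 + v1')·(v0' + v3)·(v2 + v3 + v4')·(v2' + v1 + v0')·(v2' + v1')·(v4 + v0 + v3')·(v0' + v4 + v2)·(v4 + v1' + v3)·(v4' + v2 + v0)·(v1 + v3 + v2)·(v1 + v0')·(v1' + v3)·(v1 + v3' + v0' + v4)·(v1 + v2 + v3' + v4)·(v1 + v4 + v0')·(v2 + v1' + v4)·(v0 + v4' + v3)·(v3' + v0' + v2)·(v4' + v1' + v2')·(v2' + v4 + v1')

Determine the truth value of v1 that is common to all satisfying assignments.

False

Suppose v1 = 1.
(v2') alone gives v2 = 0.
(v3) alone gives v3 = 1.
(v4) alone gives v4 = 1.
(v0) alone gives v0 = 1.
Now (v0') is unsatisfied and unit — conflict.
So every satisfying assignment has v1 = False.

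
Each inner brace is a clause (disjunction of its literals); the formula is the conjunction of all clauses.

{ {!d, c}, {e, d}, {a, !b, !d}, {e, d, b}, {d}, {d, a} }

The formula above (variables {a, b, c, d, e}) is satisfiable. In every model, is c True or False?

True

Suppose c = false.
The clause (!d) is unit, so d = false.
Now (d) is unsatisfied and unit — conflict.
So every satisfying assignment has c = True.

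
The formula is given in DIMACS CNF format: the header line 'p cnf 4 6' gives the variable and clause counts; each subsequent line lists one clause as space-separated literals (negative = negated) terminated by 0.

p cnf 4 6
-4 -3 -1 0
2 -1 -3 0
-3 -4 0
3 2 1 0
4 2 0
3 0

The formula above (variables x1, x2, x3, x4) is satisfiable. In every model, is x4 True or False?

Suppose x4 = True.
Unit clause (¬x3) forces x3 = False.
But (x3) is also a unit clause — contradiction.
So every satisfying assignment has x4 = False.

False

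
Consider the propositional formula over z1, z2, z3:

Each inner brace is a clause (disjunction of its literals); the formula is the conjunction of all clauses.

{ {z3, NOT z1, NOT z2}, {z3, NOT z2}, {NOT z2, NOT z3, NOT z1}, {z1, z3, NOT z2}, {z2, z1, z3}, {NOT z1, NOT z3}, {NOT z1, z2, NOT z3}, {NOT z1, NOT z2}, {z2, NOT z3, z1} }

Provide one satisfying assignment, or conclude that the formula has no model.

z1 ↦ false, z2 ↦ true, z3 ↦ true

Try z3 = true.
From the singleton clause (NOT z1), z1 = false.
From the singleton clause (z2), z2 = true.
All clauses are satisfied.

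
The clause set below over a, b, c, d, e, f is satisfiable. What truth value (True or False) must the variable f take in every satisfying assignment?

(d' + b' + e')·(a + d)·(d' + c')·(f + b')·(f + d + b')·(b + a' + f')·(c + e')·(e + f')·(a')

False

Suppose f = 1.
(e) alone gives e = 1.
(c) alone gives c = 1.
(d') alone gives d = 0.
(a) alone gives a = 1.
That conflicts with the unit clause (a').
So every satisfying assignment has f = False.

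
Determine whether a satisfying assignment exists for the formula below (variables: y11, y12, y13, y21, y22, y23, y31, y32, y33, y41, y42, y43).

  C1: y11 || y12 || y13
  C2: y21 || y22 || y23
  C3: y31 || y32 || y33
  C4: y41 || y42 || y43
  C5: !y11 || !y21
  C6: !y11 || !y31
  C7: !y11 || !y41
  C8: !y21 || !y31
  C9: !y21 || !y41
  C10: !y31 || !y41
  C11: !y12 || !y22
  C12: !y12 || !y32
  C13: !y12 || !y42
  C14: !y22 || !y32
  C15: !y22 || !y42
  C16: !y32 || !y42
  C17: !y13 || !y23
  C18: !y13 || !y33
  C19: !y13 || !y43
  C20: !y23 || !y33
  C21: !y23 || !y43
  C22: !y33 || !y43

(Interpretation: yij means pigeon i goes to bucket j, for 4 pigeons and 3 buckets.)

Try y11 = false.
Try y12 = true.
Unit clause (!y22) forces y22 = false.
Unit clause (!y32) forces y32 = false.
Unit clause (!y42) forces y42 = false.
Try y21 = true.
Unit clause (!y31) forces y31 = false.
Unit clause (y33) forces y33 = true.
Unit clause (!y41) forces y41 = false.
Unit clause (y43) forces y43 = true.
But (!y43) is also a unit clause — contradiction.
So y21 must be the other value — set y21 = false.
Unit clause (y23) forces y23 = true.
Unit clause (!y13) forces y13 = false.
Unit clause (!y33) forces y33 = false.
Unit clause (y31) forces y31 = true.
Unit clause (!y41) forces y41 = false.
Unit clause (y43) forces y43 = true.
But (!y43) is also a unit clause — contradiction.
Both values of y21 lead to a conflict.
So y12 must be the other value — set y12 = false.
Unit clause (y13) forces y13 = true.
Unit clause (!y23) forces y23 = false.
Unit clause (!y33) forces y33 = false.
Unit clause (!y43) forces y43 = false.
Try y21 = true.
Unit clause (!y31) forces y31 = false.
Unit clause (y32) forces y32 = true.
Unit clause (!y41) forces y41 = false.
Unit clause (y42) forces y42 = true.
But (!y42) is also a unit clause — contradiction.
So y21 must be the other value — set y21 = false.
Unit clause (y22) forces y22 = true.
Unit clause (!y32) forces y32 = false.
Unit clause (y31) forces y31 = true.
Unit clause (!y41) forces y41 = false.
Unit clause (y42) forces y42 = true.
But (!y42) is also a unit clause — contradiction.
Both values of y21 lead to a conflict.
Both values of y12 lead to a conflict.
So y11 must be the other value — set y11 = true.
Unit clause (!y21) forces y21 = false.
Unit clause (!y31) forces y31 = false.
Unit clause (!y41) forces y41 = false.
Try y22 = true.
Unit clause (!y12) forces y12 = false.
Unit clause (!y32) forces y32 = false.
Unit clause (y33) forces y33 = true.
Unit clause (!y42) forces y42 = false.
Unit clause (y43) forces y43 = true.
But (!y43) is also a unit clause — contradiction.
So y22 must be the other value — set y22 = false.
Unit clause (y23) forces y23 = true.
Unit clause (!y13) forces y13 = false.
Unit clause (!y33) forces y33 = false.
Unit clause (y32) forces y32 = true.
Unit clause (!y12) forces y12 = false.
Unit clause (!y42) forces y42 = false.
Unit clause (y43) forces y43 = true.
But (!y43) is also a unit clause — contradiction.
Both values of y22 lead to a conflict.
Both values of y11 lead to a conflict.
No assignment satisfies every clause.

Unsatisfiable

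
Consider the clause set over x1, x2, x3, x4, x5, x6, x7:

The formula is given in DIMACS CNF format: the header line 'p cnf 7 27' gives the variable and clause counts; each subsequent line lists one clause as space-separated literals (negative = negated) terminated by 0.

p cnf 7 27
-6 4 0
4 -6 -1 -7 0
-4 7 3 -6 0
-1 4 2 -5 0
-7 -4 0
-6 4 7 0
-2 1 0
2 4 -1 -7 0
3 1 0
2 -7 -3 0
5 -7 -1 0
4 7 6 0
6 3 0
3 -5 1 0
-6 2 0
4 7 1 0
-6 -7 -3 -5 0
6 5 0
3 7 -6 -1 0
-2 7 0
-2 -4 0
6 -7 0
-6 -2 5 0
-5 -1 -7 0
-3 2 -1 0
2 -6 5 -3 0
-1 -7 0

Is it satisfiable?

Yes, satisfiable

Try x6 = False.
Unit clause (x3) forces x3 = True.
Unit clause (x5) forces x5 = True.
Unit clause (¬x7) forces x7 = False.
Unit clause (x4) forces x4 = True.
Unit clause (¬x2) forces x2 = False.
Unit clause (¬x1) forces x1 = False.
Every clause now holds.
A satisfying assignment: x1 ↦ False; x2 ↦ False; x3 ↦ True; x4 ↦ True; x5 ↦ True; x6 ↦ False; x7 ↦ False.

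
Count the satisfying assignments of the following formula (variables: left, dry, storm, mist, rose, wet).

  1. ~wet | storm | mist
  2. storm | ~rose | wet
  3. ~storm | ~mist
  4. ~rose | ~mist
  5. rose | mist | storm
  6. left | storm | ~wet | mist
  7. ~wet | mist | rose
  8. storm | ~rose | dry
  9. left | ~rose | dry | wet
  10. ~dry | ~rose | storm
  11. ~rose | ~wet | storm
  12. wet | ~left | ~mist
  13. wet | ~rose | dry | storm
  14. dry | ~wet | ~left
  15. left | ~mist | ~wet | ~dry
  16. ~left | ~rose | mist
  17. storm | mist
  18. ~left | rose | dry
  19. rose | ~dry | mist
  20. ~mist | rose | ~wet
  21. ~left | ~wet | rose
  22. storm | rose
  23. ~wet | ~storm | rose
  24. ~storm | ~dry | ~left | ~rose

4

There are 2^6 = 64 truth assignments over (left, dry, storm, mist, rose, wet).
Split on dry. With dry = 1, the clauses containing dry are satisfied and ~dry drops from the rest; 2 of the 2^5 = 32 assignments to the other variables satisfy what remains.
With dry = 0, by the same count on the reduced clause set, 2 assignments work.
Total: 2 + 2 = 4.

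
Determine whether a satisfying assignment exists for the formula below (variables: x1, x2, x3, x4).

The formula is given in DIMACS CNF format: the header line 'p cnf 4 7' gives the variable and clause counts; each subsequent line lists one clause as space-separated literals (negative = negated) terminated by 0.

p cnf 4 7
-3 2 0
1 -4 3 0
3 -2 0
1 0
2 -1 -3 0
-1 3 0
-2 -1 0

Unsatisfiable

From the singleton clause (x1), x1 = True.
From the singleton clause (x3), x3 = True.
From the singleton clause (x2), x2 = True.
That conflicts with the unit clause (¬x2).
No assignment satisfies every clause.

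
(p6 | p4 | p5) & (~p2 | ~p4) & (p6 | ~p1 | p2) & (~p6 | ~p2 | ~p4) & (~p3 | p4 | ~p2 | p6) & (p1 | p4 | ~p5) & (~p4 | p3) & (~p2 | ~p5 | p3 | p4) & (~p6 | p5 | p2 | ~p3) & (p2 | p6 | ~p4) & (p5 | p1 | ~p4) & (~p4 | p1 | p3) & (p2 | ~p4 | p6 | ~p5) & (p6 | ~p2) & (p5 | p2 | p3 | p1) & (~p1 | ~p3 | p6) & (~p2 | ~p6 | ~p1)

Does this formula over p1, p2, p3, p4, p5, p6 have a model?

Yes, satisfiable

Try p2 = 1.
(~p4) alone gives p4 = 0.
(p6) alone gives p6 = 1.
(~p1) alone gives p1 = 0.
(~p5) alone gives p5 = 0.
Every clause is now satisfied; p3 is unconstrained.
A satisfying assignment: p1 ↦ 0, p2 ↦ 1, p3 ↦ 1, p4 ↦ 0, p5 ↦ 0, p6 ↦ 1.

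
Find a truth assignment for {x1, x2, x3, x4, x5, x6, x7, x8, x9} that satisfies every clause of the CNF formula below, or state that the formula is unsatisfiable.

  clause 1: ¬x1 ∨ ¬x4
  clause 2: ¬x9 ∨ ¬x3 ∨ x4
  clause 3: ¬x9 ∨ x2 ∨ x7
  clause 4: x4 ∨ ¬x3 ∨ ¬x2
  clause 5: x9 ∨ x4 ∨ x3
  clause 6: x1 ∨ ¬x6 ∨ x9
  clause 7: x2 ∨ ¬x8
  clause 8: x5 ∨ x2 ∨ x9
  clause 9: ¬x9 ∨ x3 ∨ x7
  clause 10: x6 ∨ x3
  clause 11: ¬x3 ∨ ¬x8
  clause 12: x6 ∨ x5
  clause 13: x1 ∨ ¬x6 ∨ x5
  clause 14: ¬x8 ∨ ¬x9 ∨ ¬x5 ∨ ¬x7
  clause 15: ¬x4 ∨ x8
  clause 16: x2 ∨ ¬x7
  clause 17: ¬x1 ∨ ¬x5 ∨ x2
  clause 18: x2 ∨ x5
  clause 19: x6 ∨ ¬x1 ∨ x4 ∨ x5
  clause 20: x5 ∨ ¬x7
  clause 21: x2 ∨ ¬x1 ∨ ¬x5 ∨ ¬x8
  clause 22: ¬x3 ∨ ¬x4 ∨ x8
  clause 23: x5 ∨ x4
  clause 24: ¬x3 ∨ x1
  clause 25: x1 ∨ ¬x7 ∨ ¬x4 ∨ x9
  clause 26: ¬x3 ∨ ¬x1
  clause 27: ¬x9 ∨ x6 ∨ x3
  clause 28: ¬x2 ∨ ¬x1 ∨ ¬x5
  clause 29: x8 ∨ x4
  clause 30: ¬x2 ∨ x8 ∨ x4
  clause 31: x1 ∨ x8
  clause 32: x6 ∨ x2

Branch on x1: set x1 = False.
Unit clause (¬x3) forces x3 = False.
Unit clause (x6) forces x6 = True.
Unit clause (x9) forces x9 = True.
Unit clause (x7) forces x7 = True.
Unit clause (x5) forces x5 = True.
Unit clause (¬x8) forces x8 = False.
But (x8) is also a unit clause — contradiction.
So x1 must be the other value — set x1 = True.
Unit clause (¬x4) forces x4 = False.
Unit clause (x5) forces x5 = True.
Unit clause (x2) forces x2 = True.
But (¬x2) is also a unit clause — contradiction.
Both values of x1 lead to a conflict.

UNSATISFIABLE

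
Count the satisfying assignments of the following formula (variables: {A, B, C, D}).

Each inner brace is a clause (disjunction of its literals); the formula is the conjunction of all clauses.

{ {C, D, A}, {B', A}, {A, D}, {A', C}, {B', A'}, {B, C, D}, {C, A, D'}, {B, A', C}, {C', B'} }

3

There are 2^4 = 16 truth assignments over (A, B, C, D).
Check each against the 9 clauses (columns in the order A, B, C, D):
  F F F F  ✗ fails (C + D + A)
  F F F T  ✗ fails (C + A + D')
  F F T F  ✗ fails (A + D)
  F F T T  ✓ satisfies all
  F T F F  ✗ fails (C + D + A)
  F T F T  ✗ fails (B' + A)
  F T T F  ✗ fails (B' + A)
  F T T T  ✗ fails (B' + A)
  T F F F  ✗ fails (A' + C)
  T F F T  ✗ fails (A' + C)
  T F T F  ✓ satisfies all
  T F T T  ✓ satisfies all
  T T F F  ✗ fails (A' + C)
  T T F T  ✗ fails (A' + C)
  T T T F  ✗ fails (B' + A')
  T T T T  ✗ fails (B' + A')
3 of the 16 rows are models.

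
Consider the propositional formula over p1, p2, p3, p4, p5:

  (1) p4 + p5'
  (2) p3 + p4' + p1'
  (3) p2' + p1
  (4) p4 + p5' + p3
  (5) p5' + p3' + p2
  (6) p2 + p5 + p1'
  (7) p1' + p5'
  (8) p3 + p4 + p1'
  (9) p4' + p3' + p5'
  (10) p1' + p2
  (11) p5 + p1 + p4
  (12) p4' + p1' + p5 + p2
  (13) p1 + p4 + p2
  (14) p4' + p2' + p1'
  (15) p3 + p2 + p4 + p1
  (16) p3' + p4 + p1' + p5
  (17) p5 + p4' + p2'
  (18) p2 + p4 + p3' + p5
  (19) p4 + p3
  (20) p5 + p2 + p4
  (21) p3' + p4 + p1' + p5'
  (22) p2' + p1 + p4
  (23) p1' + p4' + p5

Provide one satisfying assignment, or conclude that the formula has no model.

Case p4 = 1:
Case p3 = 1:
The clause (p5') is unit, so p5 = 0.
The clause (p2') is unit, so p2 = 0.
The clause (p1') is unit, so p1 = 0.
All clauses are satisfied.

p1=0,  p2=0,  p3=1,  p4=1,  p5=0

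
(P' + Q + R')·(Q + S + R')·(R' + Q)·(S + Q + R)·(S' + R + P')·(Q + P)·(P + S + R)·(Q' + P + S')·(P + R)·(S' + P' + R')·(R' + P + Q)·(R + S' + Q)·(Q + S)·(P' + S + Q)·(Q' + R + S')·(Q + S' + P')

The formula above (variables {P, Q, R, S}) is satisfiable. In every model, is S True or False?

False

Suppose S = 1.
Suppose R = 0.
(P') alone gives P = 0.
Now (P) is unsatisfied and unit — conflict.
Backtrack on R: now try R = 1.
(Q) alone gives Q = 1.
(P) alone gives P = 1.
Now (P') is unsatisfied and unit — conflict.
Neither R = 1 nor R = 0 works.
So every satisfying assignment has S = False.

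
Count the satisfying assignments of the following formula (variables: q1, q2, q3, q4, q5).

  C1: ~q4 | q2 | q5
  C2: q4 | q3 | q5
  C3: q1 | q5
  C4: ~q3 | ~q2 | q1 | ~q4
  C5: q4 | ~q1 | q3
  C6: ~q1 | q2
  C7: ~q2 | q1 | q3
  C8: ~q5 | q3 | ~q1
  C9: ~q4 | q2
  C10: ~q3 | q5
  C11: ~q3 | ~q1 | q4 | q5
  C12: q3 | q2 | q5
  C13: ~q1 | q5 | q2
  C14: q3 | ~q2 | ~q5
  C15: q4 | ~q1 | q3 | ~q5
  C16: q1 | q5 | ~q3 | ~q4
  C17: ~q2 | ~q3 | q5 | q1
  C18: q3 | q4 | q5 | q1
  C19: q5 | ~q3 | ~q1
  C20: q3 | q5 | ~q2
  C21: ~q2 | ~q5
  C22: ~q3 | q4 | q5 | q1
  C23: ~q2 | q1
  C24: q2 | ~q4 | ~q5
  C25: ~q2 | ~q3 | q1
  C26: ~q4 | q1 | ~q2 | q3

There are 2^5 = 32 truth assignments over (q1, q2, q3, q4, q5).
Split on q1. With q1 = 1, the clauses containing q1 are satisfied and ~q1 drops from the rest; 0 of the 2^4 = 16 assignments to the other variables satisfy what remains.
With q1 = 0, by the same count on the reduced clause set, 2 assignments work.
(One model: q1=F, q2=F, q3=F, q4=F, q5=T.)
Total: 0 + 2 = 2.

2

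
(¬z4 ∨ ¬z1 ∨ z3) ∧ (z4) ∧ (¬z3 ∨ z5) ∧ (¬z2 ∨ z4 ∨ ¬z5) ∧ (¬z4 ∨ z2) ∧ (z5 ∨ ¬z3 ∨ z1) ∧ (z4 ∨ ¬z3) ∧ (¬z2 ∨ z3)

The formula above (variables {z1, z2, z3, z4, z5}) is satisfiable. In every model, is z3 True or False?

True

Suppose z3 = False.
From the singleton clause (z4), z4 = True.
From the singleton clause (¬z1), z1 = False.
From the singleton clause (z2), z2 = True.
But (¬z2) is also a unit clause — contradiction.
So every satisfying assignment has z3 = True.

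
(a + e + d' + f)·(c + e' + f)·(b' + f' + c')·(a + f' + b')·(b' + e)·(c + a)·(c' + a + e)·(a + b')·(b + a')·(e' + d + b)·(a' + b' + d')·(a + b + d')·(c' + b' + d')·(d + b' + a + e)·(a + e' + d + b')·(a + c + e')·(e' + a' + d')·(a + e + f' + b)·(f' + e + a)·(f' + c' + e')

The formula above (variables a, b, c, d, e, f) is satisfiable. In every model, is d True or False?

False

Suppose d = 1.
Try b = 0.
From the singleton clause (a'), a = 0.
But (a) is also a unit clause — contradiction.
Backtrack on b: now try b = 1.
From the singleton clause (e), e = 1.
From the singleton clause (a), a = 1.
But (a') is also a unit clause — contradiction.
Either choice for b ends in contradiction.
So every satisfying assignment has d = False.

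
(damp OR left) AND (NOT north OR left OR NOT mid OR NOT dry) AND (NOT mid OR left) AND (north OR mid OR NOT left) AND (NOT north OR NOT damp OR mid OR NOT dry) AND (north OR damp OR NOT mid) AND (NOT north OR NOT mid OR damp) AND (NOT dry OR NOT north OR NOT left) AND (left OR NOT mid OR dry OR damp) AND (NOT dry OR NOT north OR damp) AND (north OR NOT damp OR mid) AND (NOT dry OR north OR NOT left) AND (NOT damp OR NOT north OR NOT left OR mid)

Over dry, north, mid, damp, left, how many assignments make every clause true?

There are 2^5 = 32 truth assignments over (dry, north, mid, damp, left).
Split on mid. With mid = true, the clauses containing mid are satisfied and NOT mid drops from the rest; 2 of the 2^4 = 16 assignments to the other variables satisfy what remains.
With mid = false, by the same count on the reduced clause set, 2 assignments work.
(One model: dry=F, north=F, mid=T, damp=T, left=T.)
Total: 2 + 2 = 4.

4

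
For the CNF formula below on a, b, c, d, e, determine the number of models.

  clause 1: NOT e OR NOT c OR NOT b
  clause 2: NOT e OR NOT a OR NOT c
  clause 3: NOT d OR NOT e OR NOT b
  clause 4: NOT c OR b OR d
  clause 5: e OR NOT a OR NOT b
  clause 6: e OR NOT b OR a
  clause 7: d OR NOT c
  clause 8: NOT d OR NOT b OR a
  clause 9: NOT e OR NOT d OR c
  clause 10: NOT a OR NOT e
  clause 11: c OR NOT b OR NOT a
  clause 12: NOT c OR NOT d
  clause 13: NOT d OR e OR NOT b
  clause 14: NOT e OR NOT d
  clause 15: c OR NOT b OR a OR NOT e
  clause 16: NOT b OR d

5

There are 2^5 = 32 truth assignments over (a, b, c, d, e).
Split on d. With d = true, the clauses containing d are satisfied and NOT d drops from the rest; 2 of the 2^4 = 16 assignments to the other variables satisfy what remains.
With d = false, by the same count on the reduced clause set, 3 assignments work.
(One model: a=F, b=F, c=F, d=F, e=F.)
Total: 2 + 3 = 5.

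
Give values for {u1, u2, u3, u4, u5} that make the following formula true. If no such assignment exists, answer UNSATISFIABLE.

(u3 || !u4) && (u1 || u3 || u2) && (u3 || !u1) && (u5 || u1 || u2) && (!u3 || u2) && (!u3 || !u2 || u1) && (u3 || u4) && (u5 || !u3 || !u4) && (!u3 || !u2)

UNSATISFIABLE

Suppose u3 = true.
From the singleton clause (u2), u2 = true.
But (!u2) is also a unit clause — contradiction.
That branch fails; take u3 = false instead.
From the singleton clause (!u4), u4 = false.
But (u4) is also a unit clause — contradiction.
Both values of u3 lead to a conflict.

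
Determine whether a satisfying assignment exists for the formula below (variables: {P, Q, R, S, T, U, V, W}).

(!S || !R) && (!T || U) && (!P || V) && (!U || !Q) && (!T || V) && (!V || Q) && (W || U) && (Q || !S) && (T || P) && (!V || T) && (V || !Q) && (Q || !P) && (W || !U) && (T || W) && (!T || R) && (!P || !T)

No, unsatisfiable

Try S = false.
Try T = false.
(P) alone gives P = true.
(V) alone gives V = true.
But (!V) is also a unit clause — contradiction.
Undo T and try T = true.
(U) alone gives U = true.
(!Q) alone gives Q = false.
(V) alone gives V = true.
But (!V) is also a unit clause — contradiction.
Either choice for T ends in contradiction.
Undo S and try S = true.
(!R) alone gives R = false.
(Q) alone gives Q = true.
(!U) alone gives U = false.
(!T) alone gives T = false.
(W) alone gives W = true.
(P) alone gives P = true.
(V) alone gives V = true.
But (!V) is also a unit clause — contradiction.
Either choice for S ends in contradiction.
No assignment satisfies every clause.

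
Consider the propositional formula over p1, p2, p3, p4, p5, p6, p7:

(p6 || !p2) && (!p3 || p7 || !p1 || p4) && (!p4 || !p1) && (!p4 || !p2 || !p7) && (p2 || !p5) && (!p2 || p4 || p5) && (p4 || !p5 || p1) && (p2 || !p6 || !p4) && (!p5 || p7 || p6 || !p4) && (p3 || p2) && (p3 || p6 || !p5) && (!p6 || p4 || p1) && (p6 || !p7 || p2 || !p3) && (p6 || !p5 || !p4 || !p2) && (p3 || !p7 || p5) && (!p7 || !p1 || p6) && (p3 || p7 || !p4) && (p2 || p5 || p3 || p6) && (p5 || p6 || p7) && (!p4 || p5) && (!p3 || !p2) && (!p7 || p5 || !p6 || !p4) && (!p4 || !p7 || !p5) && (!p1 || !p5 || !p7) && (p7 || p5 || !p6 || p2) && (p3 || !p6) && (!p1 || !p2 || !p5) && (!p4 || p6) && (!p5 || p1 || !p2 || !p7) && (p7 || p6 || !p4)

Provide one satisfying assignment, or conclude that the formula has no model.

p1 ↦ true; p2 ↦ false; p3 ↦ true; p4 ↦ false; p5 ↦ false; p6 ↦ true; p7 ↦ true

Branch on p6: set p6 = true.
(p3) alone gives p3 = true.
(!p2) alone gives p2 = false.
(!p5) alone gives p5 = false.
(!p4) alone gives p4 = false.
(p1) alone gives p1 = true.
(p7) alone gives p7 = true.
This assignment satisfies each clause.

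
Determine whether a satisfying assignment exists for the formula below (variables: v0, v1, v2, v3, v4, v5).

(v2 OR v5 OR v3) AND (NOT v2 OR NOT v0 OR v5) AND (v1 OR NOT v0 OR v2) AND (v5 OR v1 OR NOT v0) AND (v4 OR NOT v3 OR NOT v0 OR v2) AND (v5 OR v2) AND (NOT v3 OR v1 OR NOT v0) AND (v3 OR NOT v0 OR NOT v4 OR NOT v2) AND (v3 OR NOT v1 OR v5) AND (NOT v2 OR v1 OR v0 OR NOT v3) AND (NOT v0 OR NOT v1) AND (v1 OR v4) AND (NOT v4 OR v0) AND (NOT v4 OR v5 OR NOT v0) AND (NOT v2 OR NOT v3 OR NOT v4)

Satisfiable

Branch on v5: set v5 = true.
Branch on v0: set v0 = false.
(NOT v4) alone gives v4 = false.
(v1) alone gives v1 = true.
Every clause is now satisfied; v2, v3 are unconstrained.
A satisfying assignment: v0=false; v1=true; v2=false; v3=false; v4=false; v5=true.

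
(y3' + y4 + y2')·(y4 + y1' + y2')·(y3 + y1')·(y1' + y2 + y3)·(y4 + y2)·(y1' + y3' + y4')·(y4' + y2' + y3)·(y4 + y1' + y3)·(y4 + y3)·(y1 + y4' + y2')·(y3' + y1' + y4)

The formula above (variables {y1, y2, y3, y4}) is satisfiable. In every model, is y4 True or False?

True

Suppose y4 = 0.
The clause (y2) is unit, so y2 = 1.
The clause (y3') is unit, so y3 = 0.
Now (y3) is unsatisfied and unit — conflict.
So every satisfying assignment has y4 = True.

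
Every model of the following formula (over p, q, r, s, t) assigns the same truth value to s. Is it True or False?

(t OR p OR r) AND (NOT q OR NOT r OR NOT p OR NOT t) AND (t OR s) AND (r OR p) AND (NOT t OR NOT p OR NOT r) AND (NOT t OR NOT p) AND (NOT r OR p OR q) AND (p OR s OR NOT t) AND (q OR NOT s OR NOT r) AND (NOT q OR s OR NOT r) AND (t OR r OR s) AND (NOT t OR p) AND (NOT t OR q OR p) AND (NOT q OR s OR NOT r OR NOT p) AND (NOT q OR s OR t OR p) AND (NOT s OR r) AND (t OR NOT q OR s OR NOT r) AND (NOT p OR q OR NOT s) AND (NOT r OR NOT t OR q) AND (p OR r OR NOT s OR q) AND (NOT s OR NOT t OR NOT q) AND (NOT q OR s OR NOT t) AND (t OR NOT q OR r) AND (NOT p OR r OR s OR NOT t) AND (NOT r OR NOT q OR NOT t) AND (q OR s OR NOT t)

True

Suppose s = false.
From the singleton clause (t), t = true.
From the singleton clause (NOT p), p = false.
Now (p) is unsatisfied and unit — conflict.
So every satisfying assignment has s = True.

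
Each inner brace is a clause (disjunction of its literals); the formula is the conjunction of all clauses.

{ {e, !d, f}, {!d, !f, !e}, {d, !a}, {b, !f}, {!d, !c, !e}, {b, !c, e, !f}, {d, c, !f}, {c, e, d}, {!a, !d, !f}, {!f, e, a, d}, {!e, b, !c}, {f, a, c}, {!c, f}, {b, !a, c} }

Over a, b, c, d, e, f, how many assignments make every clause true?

4

There are 2^6 = 64 truth assignments over (a, b, c, d, e, f).
Split on a. With a = true, the clauses containing a are satisfied and !a drops from the rest; 1 of the 2^5 = 32 assignments to the other variables satisfy what remains.
With a = false, by the same count on the reduced clause set, 3 assignments work.
(One model: a=F, b=T, c=F, d=T, e=F, f=T.)
Total: 1 + 3 = 4.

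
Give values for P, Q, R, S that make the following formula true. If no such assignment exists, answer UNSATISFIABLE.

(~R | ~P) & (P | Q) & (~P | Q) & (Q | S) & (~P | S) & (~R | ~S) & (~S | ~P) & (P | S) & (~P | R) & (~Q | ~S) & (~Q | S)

Branch on R: set R = 0.
The clause (~P) is unit, so P = 0.
The clause (Q) is unit, so Q = 1.
The clause (S) is unit, so S = 1.
But (~S) is also a unit clause — contradiction.
Undo R and try R = 1.
The clause (~P) is unit, so P = 0.
The clause (Q) is unit, so Q = 1.
The clause (~S) is unit, so S = 0.
But (S) is also a unit clause — contradiction.
Either choice for R ends in contradiction.

UNSATISFIABLE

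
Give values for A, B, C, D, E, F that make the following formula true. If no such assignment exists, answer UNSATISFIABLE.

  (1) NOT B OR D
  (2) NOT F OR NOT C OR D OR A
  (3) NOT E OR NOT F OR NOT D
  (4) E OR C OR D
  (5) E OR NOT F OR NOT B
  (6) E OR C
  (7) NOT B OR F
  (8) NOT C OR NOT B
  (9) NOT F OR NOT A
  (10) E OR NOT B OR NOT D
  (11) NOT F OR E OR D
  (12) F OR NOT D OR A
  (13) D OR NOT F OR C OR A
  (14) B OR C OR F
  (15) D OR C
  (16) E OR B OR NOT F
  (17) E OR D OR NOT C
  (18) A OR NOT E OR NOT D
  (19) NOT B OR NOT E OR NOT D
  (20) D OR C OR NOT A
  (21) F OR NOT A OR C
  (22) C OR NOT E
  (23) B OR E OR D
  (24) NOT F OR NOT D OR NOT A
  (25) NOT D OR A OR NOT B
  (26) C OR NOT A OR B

Try B = false.
Try E = false.
(C) alone gives C = true.
(NOT F) alone gives F = false.
(D) alone gives D = true.
(A) alone gives A = true.
Every clause now holds.

A=true; B=false; C=true; D=true; E=false; F=false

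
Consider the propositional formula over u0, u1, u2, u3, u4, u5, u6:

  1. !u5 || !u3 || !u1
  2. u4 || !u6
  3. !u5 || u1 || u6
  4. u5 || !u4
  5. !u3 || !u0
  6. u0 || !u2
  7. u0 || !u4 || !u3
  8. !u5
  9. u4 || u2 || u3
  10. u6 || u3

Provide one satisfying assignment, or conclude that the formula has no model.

(!u5) alone gives u5 = false.
(!u4) alone gives u4 = false.
(!u6) alone gives u6 = false.
(u3) alone gives u3 = true.
(!u0) alone gives u0 = false.
(!u2) alone gives u2 = false.
Every clause is now satisfied; u1 is unconstrained.

u0=false,  u1=false,  u2=false,  u3=true,  u4=false,  u5=false,  u6=false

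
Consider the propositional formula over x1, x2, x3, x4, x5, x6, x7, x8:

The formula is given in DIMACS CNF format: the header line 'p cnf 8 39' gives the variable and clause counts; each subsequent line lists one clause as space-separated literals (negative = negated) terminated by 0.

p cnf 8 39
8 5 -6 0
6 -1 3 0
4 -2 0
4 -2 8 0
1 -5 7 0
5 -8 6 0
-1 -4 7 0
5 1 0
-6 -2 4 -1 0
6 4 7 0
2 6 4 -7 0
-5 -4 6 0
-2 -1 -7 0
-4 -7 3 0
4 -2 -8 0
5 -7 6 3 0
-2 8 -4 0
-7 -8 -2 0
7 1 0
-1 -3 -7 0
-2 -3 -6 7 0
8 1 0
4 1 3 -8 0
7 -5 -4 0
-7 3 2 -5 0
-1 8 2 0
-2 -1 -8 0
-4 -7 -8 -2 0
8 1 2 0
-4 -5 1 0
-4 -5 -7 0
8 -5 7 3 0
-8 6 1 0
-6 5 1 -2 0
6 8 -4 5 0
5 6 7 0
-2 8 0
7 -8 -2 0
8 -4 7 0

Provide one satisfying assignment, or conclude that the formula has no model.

x1 ↦ True,  x2 ↦ False,  x3 ↦ True,  x4 ↦ False,  x5 ↦ True,  x6 ↦ True,  x7 ↦ False,  x8 ↦ True

Branch on x4: set x4 = False.
The clause (¬x2) is unit, so x2 = False.
Branch on x5: set x5 = True.
Branch on x1: set x1 = True.
The clause (x8) is unit, so x8 = True.
Branch on x6: set x6 = True.
Branch on x3: set x3 = True.
The clause (¬x7) is unit, so x7 = False.
Every clause now holds.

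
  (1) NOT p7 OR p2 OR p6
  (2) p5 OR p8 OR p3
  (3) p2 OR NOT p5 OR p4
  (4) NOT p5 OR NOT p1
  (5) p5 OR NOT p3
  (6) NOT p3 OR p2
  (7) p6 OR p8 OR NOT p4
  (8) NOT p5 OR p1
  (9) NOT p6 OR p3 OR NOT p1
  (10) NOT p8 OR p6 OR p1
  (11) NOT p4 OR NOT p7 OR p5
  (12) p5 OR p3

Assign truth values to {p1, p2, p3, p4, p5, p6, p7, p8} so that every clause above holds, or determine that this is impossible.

UNSATISFIABLE

Try p5 = false.
The clause (NOT p3) is unit, so p3 = false.
But (p3) is also a unit clause — contradiction.
Backtrack on p5: now try p5 = true.
The clause (NOT p1) is unit, so p1 = false.
But (p1) is also a unit clause — contradiction.
Either choice for p5 ends in contradiction.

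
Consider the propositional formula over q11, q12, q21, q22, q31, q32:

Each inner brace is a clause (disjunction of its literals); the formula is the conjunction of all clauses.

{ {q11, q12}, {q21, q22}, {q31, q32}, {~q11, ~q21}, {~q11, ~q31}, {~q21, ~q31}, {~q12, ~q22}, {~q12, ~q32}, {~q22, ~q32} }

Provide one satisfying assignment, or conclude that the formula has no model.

UNSATISFIABLE

Case q11 = 1:
(~q21) alone gives q21 = 0.
(q22) alone gives q22 = 1.
(~q31) alone gives q31 = 0.
(q32) alone gives q32 = 1.
But (~q32) is also a unit clause — contradiction.
Backtrack on q11: now try q11 = 0.
(q12) alone gives q12 = 1.
(~q22) alone gives q22 = 0.
(q21) alone gives q21 = 1.
(~q31) alone gives q31 = 0.
(q32) alone gives q32 = 1.
But (~q32) is also a unit clause — contradiction.
Neither q11 = 1 nor q11 = 0 works.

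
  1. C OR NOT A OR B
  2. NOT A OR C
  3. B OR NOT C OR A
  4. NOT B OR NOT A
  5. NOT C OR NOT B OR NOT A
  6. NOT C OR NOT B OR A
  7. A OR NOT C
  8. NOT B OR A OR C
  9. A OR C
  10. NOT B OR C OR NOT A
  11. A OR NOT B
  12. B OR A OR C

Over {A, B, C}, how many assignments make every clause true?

1

There are 2^3 = 8 truth assignments over (A, B, C).
Check each against the 12 clauses (columns in the order A, B, C):
  F F F  ✗ fails (A OR C)
  F F T  ✗ fails (B OR NOT C OR A)
  F T F  ✗ fails (NOT B OR A OR C)
  F T T  ✗ fails (NOT C OR NOT B OR A)
  T F F  ✗ fails (C OR NOT A OR B)
  T F T  ✓ satisfies all
  T T F  ✗ fails (NOT A OR C)
  T T T  ✗ fails (NOT B OR NOT A)
1 of the 8 rows is a model.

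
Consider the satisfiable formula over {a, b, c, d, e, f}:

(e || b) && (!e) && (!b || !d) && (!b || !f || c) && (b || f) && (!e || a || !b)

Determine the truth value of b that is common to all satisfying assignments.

True

Suppose b = false.
The clause (e) is unit, so e = true.
But (!e) is also a unit clause — contradiction.
So every satisfying assignment has b = True.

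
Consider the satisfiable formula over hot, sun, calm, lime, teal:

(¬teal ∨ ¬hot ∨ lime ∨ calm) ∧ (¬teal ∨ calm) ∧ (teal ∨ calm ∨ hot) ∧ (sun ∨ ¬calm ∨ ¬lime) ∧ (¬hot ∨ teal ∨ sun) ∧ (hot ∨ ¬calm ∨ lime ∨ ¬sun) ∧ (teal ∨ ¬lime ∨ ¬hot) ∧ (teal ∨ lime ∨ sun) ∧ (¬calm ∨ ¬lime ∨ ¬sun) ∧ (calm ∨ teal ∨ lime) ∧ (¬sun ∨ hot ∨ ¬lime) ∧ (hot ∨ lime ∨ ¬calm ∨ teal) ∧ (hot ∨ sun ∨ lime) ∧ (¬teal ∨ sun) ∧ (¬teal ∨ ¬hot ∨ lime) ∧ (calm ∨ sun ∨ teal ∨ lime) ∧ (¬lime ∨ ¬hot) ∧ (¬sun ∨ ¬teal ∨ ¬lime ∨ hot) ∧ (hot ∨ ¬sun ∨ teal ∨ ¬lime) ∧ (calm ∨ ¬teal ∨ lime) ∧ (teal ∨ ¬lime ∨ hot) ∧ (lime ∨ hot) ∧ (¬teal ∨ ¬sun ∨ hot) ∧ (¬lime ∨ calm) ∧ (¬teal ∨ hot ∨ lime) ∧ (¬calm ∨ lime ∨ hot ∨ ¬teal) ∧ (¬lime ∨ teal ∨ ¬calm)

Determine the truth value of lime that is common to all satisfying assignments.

False

Suppose lime = True.
Unit clause (¬hot) forces hot = False.
Unit clause (¬sun) forces sun = False.
Unit clause (¬calm) forces calm = False.
That conflicts with the unit clause (calm).
So every satisfying assignment has lime = False.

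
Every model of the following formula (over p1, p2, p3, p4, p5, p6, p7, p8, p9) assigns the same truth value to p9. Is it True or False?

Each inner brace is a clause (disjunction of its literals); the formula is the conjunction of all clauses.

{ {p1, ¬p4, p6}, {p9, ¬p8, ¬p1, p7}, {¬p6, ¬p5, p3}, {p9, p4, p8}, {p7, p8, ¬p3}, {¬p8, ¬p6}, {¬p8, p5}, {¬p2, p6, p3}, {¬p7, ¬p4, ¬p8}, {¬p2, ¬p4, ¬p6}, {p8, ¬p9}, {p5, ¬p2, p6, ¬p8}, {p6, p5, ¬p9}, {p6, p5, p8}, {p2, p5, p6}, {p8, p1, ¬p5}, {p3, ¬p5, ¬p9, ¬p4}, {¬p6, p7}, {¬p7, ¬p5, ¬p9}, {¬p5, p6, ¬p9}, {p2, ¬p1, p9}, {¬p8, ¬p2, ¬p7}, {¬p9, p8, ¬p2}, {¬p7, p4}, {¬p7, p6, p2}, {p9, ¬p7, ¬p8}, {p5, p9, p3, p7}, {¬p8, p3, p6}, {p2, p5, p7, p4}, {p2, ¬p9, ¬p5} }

False

Suppose p9 = True.
(p8) alone gives p8 = True.
(¬p6) alone gives p6 = False.
(p5) alone gives p5 = True.
But (¬p5) is also a unit clause — contradiction.
So every satisfying assignment has p9 = False.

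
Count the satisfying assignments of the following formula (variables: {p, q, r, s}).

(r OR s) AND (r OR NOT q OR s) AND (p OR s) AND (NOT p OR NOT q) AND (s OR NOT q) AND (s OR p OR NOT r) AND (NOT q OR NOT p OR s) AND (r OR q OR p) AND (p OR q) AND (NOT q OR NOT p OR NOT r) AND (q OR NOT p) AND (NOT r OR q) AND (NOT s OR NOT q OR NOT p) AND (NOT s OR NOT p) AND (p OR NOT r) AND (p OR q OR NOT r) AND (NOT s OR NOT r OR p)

1

There are 2^4 = 16 truth assignments over (p, q, r, s).
Split on s. With s = true, the clauses containing s are satisfied and NOT s drops from the rest; 1 of the 2^3 = 8 assignments to the other variables satisfy what remains.
With s = false, by the same count on the reduced clause set, 0 assignments work.
Total: 1 + 0 = 1.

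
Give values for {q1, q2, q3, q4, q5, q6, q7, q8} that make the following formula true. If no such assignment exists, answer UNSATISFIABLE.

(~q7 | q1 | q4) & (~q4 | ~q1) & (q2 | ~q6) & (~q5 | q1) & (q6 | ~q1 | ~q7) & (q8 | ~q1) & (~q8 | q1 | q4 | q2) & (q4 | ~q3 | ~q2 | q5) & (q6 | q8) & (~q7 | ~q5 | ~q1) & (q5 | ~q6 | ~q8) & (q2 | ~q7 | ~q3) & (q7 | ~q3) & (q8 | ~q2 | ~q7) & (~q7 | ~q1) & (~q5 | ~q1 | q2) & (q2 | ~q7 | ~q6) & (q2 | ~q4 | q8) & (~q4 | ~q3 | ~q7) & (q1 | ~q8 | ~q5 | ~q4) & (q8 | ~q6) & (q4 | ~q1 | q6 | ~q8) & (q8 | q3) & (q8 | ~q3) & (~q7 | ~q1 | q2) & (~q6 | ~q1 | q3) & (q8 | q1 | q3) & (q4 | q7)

Case q4 = 1:
The clause (~q1) is unit, so q1 = 0.
The clause (~q5) is unit, so q5 = 0.
Case q2 = 1:
Case q6 = 0:
The clause (q8) is unit, so q8 = 1.
Case q7 = 0:
The clause (~q3) is unit, so q3 = 0.
This assignment satisfies each clause.

q1 ↦ 0; q2 ↦ 1; q3 ↦ 0; q4 ↦ 1; q5 ↦ 0; q6 ↦ 0; q7 ↦ 0; q8 ↦ 1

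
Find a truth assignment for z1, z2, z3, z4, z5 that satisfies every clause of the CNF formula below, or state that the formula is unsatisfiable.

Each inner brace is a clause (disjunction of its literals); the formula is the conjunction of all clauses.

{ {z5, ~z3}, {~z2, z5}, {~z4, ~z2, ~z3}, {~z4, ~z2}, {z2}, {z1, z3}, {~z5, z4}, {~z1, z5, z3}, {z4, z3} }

From the singleton clause (z2), z2 = 1.
From the singleton clause (z5), z5 = 1.
From the singleton clause (~z4), z4 = 0.
That conflicts with the unit clause (z4).

UNSATISFIABLE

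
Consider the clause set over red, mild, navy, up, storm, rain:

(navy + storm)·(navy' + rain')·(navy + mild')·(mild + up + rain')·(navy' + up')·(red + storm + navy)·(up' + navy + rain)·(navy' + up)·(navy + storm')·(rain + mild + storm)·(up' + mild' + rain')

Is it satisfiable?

No, unsatisfiable

Branch on navy: set navy = 1.
(rain') alone gives rain = 0.
(up') alone gives up = 0.
That conflicts with the unit clause (up).
Undo navy and try navy = 0.
(storm) alone gives storm = 1.
That conflicts with the unit clause (storm').
Neither navy = 1 nor navy = 0 works.
No assignment satisfies every clause.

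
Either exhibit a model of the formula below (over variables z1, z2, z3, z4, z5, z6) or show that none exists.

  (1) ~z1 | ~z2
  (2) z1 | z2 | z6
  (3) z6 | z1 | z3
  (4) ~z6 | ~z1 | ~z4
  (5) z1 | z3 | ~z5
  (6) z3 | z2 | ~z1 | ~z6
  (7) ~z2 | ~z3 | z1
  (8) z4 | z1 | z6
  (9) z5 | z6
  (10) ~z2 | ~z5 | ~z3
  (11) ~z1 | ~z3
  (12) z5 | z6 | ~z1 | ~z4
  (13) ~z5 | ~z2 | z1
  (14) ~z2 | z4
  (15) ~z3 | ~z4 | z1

Suppose z1 = 0.
Suppose z2 = 0.
The clause (z6) is unit, so z6 = 1.
Suppose z3 = 0.
The clause (~z5) is unit, so z5 = 0.
Every clause is now satisfied; z4 is unconstrained.

z1 ↦ 0,  z2 ↦ 0,  z3 ↦ 0,  z4 ↦ 1,  z5 ↦ 0,  z6 ↦ 1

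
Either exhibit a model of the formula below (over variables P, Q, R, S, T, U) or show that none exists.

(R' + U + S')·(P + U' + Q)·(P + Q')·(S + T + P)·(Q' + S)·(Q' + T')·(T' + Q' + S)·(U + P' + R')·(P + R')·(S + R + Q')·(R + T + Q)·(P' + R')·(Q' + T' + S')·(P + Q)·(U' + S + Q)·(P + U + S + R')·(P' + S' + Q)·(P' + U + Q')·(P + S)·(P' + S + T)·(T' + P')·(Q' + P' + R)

Branch on P: set P = 1.
Unit clause (R') forces R = 0.
Unit clause (T') forces T = 0.
Unit clause (Q) forces Q = 1.
Now (Q') is unsatisfied and unit — conflict.
Backtrack on P: now try P = 0.
Unit clause (Q') forces Q = 0.
Now (Q) is unsatisfied and unit — conflict.
Either choice for P ends in contradiction.

UNSATISFIABLE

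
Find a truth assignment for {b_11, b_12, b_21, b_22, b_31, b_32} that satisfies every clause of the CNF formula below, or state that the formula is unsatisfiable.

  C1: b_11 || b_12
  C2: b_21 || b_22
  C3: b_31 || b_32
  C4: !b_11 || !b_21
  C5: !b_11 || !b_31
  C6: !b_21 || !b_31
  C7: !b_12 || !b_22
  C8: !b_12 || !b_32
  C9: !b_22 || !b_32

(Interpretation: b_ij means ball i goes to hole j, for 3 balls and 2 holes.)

UNSATISFIABLE

Branch on b_11: set b_11 = true.
From the singleton clause (!b_21), b_21 = false.
From the singleton clause (b_22), b_22 = true.
From the singleton clause (!b_31), b_31 = false.
From the singleton clause (b_32), b_32 = true.
But (!b_32) is also a unit clause — contradiction.
So b_11 must be the other value — set b_11 = false.
From the singleton clause (b_12), b_12 = true.
From the singleton clause (!b_22), b_22 = false.
From the singleton clause (b_21), b_21 = true.
From the singleton clause (!b_31), b_31 = false.
From the singleton clause (b_32), b_32 = true.
But (!b_32) is also a unit clause — contradiction.
Either choice for b_11 ends in contradiction.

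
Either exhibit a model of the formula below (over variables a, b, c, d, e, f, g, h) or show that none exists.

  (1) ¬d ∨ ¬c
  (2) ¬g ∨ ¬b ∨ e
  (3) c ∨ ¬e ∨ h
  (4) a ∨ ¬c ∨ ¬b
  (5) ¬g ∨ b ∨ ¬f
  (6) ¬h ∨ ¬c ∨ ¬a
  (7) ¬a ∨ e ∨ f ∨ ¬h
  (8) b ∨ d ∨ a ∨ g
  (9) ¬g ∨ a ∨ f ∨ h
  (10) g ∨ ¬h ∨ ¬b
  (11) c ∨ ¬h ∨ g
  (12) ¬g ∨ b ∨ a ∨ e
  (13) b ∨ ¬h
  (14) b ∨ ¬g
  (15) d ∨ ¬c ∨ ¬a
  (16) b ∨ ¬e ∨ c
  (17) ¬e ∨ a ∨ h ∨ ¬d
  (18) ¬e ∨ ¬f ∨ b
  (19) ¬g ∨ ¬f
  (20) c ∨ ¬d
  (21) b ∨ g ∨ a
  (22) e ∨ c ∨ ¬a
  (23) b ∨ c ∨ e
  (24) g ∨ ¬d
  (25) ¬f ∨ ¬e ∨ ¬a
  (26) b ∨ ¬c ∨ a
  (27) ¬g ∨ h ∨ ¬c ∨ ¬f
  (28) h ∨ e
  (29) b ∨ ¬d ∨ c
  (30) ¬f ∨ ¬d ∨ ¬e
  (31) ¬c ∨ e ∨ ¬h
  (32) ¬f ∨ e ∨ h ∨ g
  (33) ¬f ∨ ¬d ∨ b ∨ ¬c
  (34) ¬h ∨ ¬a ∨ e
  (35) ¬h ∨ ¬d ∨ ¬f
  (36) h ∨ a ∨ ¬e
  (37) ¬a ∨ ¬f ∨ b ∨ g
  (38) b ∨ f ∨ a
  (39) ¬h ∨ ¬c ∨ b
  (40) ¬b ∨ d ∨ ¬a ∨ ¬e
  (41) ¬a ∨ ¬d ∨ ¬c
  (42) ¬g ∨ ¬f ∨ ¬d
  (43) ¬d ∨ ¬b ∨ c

a=False,  b=True,  c=False,  d=False,  e=True,  f=False,  g=True,  h=True

Case d = False:
Case b = True:
Case g = True:
(e) alone gives e = True.
(¬f) alone gives f = False.
(¬a) alone gives a = False.
(¬c) alone gives c = False.
(h) alone gives h = True.
All clauses are satisfied.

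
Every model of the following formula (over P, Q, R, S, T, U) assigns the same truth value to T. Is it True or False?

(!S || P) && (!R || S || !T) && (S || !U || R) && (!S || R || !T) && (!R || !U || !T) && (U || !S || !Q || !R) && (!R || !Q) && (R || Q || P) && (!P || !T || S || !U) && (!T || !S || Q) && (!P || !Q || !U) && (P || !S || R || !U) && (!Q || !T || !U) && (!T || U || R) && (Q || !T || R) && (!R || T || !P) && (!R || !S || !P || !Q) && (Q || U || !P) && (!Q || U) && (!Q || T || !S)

Suppose T = true.
Suppose S = false.
Unit clause (!R) forces R = false.
Unit clause (!U) forces U = false.
Now (U) is unsatisfied and unit — conflict.
So S must be the other value — set S = true.
Unit clause (P) forces P = true.
Unit clause (R) forces R = true.
Unit clause (!U) forces U = false.
Unit clause (!Q) forces Q = false.
Now (Q) is unsatisfied and unit — conflict.
Either choice for S ends in contradiction.
So every satisfying assignment has T = False.

False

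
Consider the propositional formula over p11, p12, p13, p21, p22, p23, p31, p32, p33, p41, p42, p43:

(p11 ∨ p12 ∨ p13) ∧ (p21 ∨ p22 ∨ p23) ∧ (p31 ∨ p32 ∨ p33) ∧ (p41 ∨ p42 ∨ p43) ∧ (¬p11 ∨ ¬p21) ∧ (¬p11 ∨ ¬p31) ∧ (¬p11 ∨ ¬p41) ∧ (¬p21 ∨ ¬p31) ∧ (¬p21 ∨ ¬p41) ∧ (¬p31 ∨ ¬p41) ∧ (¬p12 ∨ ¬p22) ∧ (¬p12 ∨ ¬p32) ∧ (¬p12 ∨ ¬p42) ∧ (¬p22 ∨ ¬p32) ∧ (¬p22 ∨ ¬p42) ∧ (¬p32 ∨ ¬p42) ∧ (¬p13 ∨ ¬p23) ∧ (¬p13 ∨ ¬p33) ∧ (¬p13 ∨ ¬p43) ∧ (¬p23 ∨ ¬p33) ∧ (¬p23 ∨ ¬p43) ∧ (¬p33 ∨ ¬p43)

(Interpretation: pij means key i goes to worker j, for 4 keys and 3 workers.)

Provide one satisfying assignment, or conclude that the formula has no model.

Try p11 = False.
Try p12 = True.
The clause (¬p22) is unit, so p22 = False.
The clause (¬p32) is unit, so p32 = False.
The clause (¬p42) is unit, so p42 = False.
Try p21 = True.
The clause (¬p31) is unit, so p31 = False.
The clause (p33) is unit, so p33 = True.
The clause (¬p41) is unit, so p41 = False.
The clause (p43) is unit, so p43 = True.
That conflicts with the unit clause (¬p43).
So p21 must be the other value — set p21 = False.
The clause (p23) is unit, so p23 = True.
The clause (¬p13) is unit, so p13 = False.
The clause (¬p33) is unit, so p33 = False.
The clause (p31) is unit, so p31 = True.
The clause (¬p41) is unit, so p41 = False.
The clause (p43) is unit, so p43 = True.
That conflicts with the unit clause (¬p43).
Either choice for p21 ends in contradiction.
So p12 must be the other value — set p12 = False.
The clause (p13) is unit, so p13 = True.
The clause (¬p23) is unit, so p23 = False.
The clause (¬p33) is unit, so p33 = False.
The clause (¬p43) is unit, so p43 = False.
Try p21 = True.
The clause (¬p31) is unit, so p31 = False.
The clause (p32) is unit, so p32 = True.
The clause (¬p41) is unit, so p41 = False.
The clause (p42) is unit, so p42 = True.
That conflicts with the unit clause (¬p42).
So p21 must be the other value — set p21 = False.
The clause (p22) is unit, so p22 = True.
The clause (¬p32) is unit, so p32 = False.
The clause (p31) is unit, so p31 = True.
The clause (¬p41) is unit, so p41 = False.
The clause (p42) is unit, so p42 = True.
That conflicts with the unit clause (¬p42).
Either choice for p21 ends in contradiction.
Either choice for p12 ends in contradiction.
So p11 must be the other value — set p11 = True.
The clause (¬p21) is unit, so p21 = False.
The clause (¬p31) is unit, so p31 = False.
The clause (¬p41) is unit, so p41 = False.
Try p22 = True.
The clause (¬p12) is unit, so p12 = False.
The clause (¬p32) is unit, so p32 = False.
The clause (p33) is unit, so p33 = True.
The clause (¬p42) is unit, so p42 = False.
The clause (p43) is unit, so p43 = True.
That conflicts with the unit clause (¬p43).
So p22 must be the other value — set p22 = False.
The clause (p23) is unit, so p23 = True.
The clause (¬p13) is unit, so p13 = False.
The clause (¬p33) is unit, so p33 = False.
The clause (p32) is unit, so p32 = True.
The clause (¬p12) is unit, so p12 = False.
The clause (¬p42) is unit, so p42 = False.
The clause (p43) is unit, so p43 = True.
That conflicts with the unit clause (¬p43).
Either choice for p22 ends in contradiction.
Either choice for p11 ends in contradiction.

UNSATISFIABLE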